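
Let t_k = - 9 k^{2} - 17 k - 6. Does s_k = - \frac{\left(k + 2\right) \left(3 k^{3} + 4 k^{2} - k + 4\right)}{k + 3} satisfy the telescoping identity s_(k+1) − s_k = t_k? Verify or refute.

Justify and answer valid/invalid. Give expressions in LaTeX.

s_(k+1) = -(k + 3)*(-k + 3*(k + 1)**3 + 4*(k + 1)**2 + 3)/(k + 4)
s_(k+1) − s_k = (-9*k**4 - 74*k**3 - 193*k**2 - 188*k - 58)/(k**2 + 7*k + 12)
(s_(k+1) − s_k) − t_k = 2*(3*k**3 + 20*k**2 + 29*k + 7)/(k**2 + 7*k + 12)

Invalid: residual \frac{2 \left(3 k^{3} + 20 k^{2} + 29 k + 7\right)}{k^{2} + 7 k + 12} ≠ 0.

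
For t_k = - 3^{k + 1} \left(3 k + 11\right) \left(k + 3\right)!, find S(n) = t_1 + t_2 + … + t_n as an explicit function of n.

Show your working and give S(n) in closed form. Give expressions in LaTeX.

S(n) = - 9 \cdot 3^{n} \left(n + 4\right)! + 216

Step 1: r(k) = 3*(k + 4)*(3*k + 14)/(3*k + 11).
Take A(k)=3*k + 12, B(k)=1, C(k)=k + 11/3.
Key eq: (3*k + 12)·f(k+1) = (1)·f(k) + (k + 11/3).
deg f ≤ 0 (via 1,0,1).
Coefficient equations give f(k) = 1/3.
R(k) = B(k−1)·f(k)/C(k) = 1/(3*k + 11); s_k = R·t_k = -3**(k + 1)*factorial(k + 3).
Verify: -3**(k + 1)*(3*k + 11)*factorial(k + 3) matches t_k.
Evaluate: s_(n+1) = -3**(n + 2)*factorial(n + 4); subtract s_(1) = -216 ⇒ S(n) = -9*3**n*factorial(n + 4) + 216.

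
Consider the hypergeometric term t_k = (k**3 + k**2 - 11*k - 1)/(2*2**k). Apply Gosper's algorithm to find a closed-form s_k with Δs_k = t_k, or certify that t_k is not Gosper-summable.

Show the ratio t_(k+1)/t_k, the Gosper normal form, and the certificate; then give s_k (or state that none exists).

s_k = (-k**3 - 4*k**2 - 4)/2**k

Ratio r(k) = (k**3/2 + 2*k**2 - 3*k - 5)/(k**3 + k**2 - 11*k - 1).
Normal form (A,B,C) = (1/2, 1, k**3 + k**2 - 11*k - 1).
Key eq: (1/2)·f(k+1) = (1)·f(k) + (k**3 + k**2 - 11*k - 1).
Bound: deg f ≤ 3.
A polynomial solution: f(k) = -2*(k**3 + 4*k**2 + 4).
Then R = B(k−1)f/C = -2*(k**3 + 4*k**2 + 4)/(k**3 + k**2 - 11*k - 1), so s_k = R(k)·t_k = (-k**3 - 4*k**2 - 4)/2**k.
Check: Δs_k = (k**3 + k**2 - 11*k - 1)/(2*2**k). ✓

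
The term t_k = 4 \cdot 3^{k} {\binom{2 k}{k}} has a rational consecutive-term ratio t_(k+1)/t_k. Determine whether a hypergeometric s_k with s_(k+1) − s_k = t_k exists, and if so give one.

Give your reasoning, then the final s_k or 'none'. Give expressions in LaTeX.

not Gosper-summable; s_k does not exist

r(k) = 6*(2*k + 1)/(k + 1) after simplifying.
A = 12*k + 6, B = k + 1, C = 1.
Need (12*k + 6)·f(k+1) − (k)·f(k) = 1.
Bound: deg f ≤ -1.
d = -1 < 0 ⇒ no nonzero polynomial f; not summable.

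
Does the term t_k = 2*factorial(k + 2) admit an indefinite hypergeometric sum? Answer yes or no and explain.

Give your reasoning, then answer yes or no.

t_(k+1)/t_k = k + 3.
Take A(k)=k + 3, B(k)=1, C(k)=1.
f must satisfy (k + 3)·f(k+1) − (1)·f(k) = 1.
deg f ≤ -1 (via 1,0,0).
Bound -1 < 0, so the key equation has no polynomial solution.

No. Not Gosper-summable.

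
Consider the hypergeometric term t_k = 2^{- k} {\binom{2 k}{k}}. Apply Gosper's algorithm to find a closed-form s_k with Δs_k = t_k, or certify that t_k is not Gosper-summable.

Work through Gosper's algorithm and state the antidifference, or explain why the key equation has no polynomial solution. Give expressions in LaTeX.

The ratio is (2*k + 1)/(k + 1).
Gosper form: A/B · C(k+1)/C(k) with A=2*k + 1, B=k + 1, C=1.
f must satisfy (2*k + 1)·f(k+1) − (k)·f(k) = 1.
deg f ≤ -1 (via 1,1,0).
Bound -1 < 0, so the key equation has no polynomial solution.

none (Gosper's algorithm certifies no s_k)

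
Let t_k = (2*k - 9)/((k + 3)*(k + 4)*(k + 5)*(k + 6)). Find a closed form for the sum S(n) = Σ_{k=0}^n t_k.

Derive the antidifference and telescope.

S(n) = (-n**3 - 15*n**2 - 104*n - 90)/(30*(n**3 + 15*n**2 + 74*n + 120))

The ratio is (k + 3)*(2*k - 7)/((k + 7)*(2*k - 9)).
Gosper form: A/B · C(k+1)/C(k) with A=k + 3, B=k + 7, C=k - 9/2.
Need (k + 3)·f(k+1) − (k + 6)·f(k) = k - 9/2.
From deg A=1, deg B=1, deg C=1: d=3.
Coefficient equations give f(k) = -k*(k**2 + 12*k + 77)/60.
Certificate R = B(k−1)f/C = -k*(k + 6)*(k**2 + 12*k + 77)/(30*(2*k - 9)) gives s_k = k*(-k**2 - 12*k - 77)/(30*(k + 3)*(k + 4)*(k + 5)).
s_(k+1) − s_k = (2*k - 9)/(k**4 + 18*k**3 + 119*k**2 + 342*k + 360) = t_k.
Evaluate: s_(n+1) = (-n**3 - 15*n**2 - 104*n - 90)/(30*(n**3 + 15*n**2 + 74*n + 120)); subtract s_(0) = 0 ⇒ S(n) = (-n**3 - 15*n**2 - 104*n - 90)/(30*(n**3 + 15*n**2 + 74*n + 120)).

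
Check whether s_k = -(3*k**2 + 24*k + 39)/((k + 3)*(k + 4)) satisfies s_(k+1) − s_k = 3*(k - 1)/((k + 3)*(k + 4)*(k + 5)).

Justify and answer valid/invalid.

s_(k+1) = 3*(-8*k - (k + 1)**2 - 21)/((k + 4)*(k + 5))
s_(k+1) − s_k = 3*(k - 1)/(k**3 + 12*k**2 + 47*k + 60)
(s_(k+1) − s_k) − t_k = 0

Valid: the claim telescopes to t_k.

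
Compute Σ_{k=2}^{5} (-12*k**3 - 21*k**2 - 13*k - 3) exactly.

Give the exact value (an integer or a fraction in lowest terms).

Ratio r(k) = (12*k**3 + 57*k**2 + 91*k + 49)/(12*k**3 + 21*k**2 + 13*k + 3).
So A=1 and B=1, with C=k**3 + 7*k**2/4 + 13*k/12 + 1/4.
Solve (1)·f(k+1) − (1)·f(k) = k**3 + 7*k**2/4 + 13*k/12 + 1/4.
From deg A=0, deg B=0, deg C=3: d=4.
Solving with deg f ≤ 4: f(k) = k**2*(3*k**2 + k - 1)/12.
Then R = B(k−1)f/C = k**2*(3*k**2 + k - 1)/((4*k + 3)*(3*k**2 + 3*k + 1)), so s_k = R(k)·t_k = k**2*(-3*k**2 - k + 1).
Check: Δs_k = -12*k**3 - 21*k**2 - 13*k - 3. ✓
Sum = s_(6) − s_(2); s_(6) = -4068, s_(2) = -52 ⇒ -4016.

Σ = -4016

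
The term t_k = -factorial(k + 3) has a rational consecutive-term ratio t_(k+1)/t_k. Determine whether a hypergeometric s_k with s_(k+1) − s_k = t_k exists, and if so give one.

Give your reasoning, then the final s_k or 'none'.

r(k) = k + 4 after simplifying.
Factor: A=k + 4; B=1; C=1.
Key eq: (k + 4)·f(k+1) = (1)·f(k) + (1).
Bound: deg f ≤ -1.
d = -1 < 0 ⇒ no nonzero polynomial f; not summable.

none — t_k is not Gosper-summable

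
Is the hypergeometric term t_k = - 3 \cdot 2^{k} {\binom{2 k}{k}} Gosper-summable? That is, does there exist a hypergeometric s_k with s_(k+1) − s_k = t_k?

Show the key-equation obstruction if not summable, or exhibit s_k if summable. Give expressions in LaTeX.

r(k) = 4*(2*k + 1)/(k + 1) after simplifying.
Factor: A=8*k + 4; B=k + 1; C=1.
Set up (8*k + 4)·f(k+1) − (k)·f(k) − (1) = 0.
d = -1 from the (1,1,0) case.
Bound -1 < 0, so the key equation has no polynomial solution.

No; the degree bound rules out any f.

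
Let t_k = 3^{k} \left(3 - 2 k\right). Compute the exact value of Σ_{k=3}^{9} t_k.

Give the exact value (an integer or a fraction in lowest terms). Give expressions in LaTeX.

Σ = -413343

t_(k+1)/t_k = 3*(2*k - 1)/(2*k - 3).
Gosper form: A/B · C(k+1)/C(k) with A=3, B=1, C=k - 3/2.
f must satisfy (3)·f(k+1) − (1)·f(k) = k - 3/2.
d = 1 from the (0,0,1) case.
Match coefficients ⇒ f(k) = (k - 3)/2.
R(k) = B(k−1)·f(k)/C(k) = (k - 3)/(2*k - 3); s_k = R·t_k = 3**k*(3 - k).
Verify: 3**k*(3 - 2*k) matches t_k.
Sum = s_(10) − s_(3); s_(10) = -413343, s_(3) = 0 ⇒ -413343.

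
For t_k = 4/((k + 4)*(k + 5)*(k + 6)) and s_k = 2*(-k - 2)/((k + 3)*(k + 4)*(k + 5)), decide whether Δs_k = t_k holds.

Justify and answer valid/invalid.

Invalid: residual -6/(k**4 + 18*k**3 + 119*k**2 + 342*k + 360) ≠ 0.

s_(k+1) = 2*(-k - 3)/((k + 4)*(k + 5)*(k + 6))
s_(k+1) − s_k = 2*(2*k + 3)/(k**4 + 18*k**3 + 119*k**2 + 342*k + 360)
(s_(k+1) − s_k) − t_k = -6/(k**4 + 18*k**3 + 119*k**2 + 342*k + 360)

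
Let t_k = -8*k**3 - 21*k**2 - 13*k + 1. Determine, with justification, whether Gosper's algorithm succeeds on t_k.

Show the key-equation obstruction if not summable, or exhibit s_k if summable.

Yes. s_k = k*(-2*k**3 - 3*k**2 + 2*k + 4).

Ratio r(k) = (8*k**3 + 45*k**2 + 79*k + 41)/(8*k**3 + 21*k**2 + 13*k - 1).
Factor: A=1; B=1; C=k**3 + 21*k**2/8 + 13*k/8 - 1/8.
Set up (1)·f(k+1) − (1)·f(k) − (k**3 + 21*k**2/8 + 13*k/8 - 1/8) = 0.
From deg A=0, deg B=0, deg C=3: d=4.
Solving with deg f ≤ 4: f(k) = k*(2*k**3 + 3*k**2 - 2*k - 4)/8.
R(k) = B(k−1)·f(k)/C(k) = k*(2*k**3 + 3*k**2 - 2*k - 4)/(8*k**3 + 21*k**2 + 13*k - 1); s_k = R·t_k = k*(-2*k**3 - 3*k**2 + 2*k + 4).
Δs = -8*k**3 - 21*k**2 - 13*k + 1, as required.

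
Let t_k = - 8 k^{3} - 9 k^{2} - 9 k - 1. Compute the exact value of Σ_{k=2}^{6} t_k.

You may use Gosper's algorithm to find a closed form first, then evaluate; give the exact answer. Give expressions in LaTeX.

Σ = -4515

Compute t_(k+1)/t_k: get (8*k**3 + 33*k**2 + 51*k + 27)/(8*k**3 + 9*k**2 + 9*k + 1).
Take A(k)=1, B(k)=1, C(k)=k**3 + 9*k**2/8 + 9*k/8 + 1/8.
Solve (1)·f(k+1) − (1)·f(k) = k**3 + 9*k**2/8 + 9*k/8 + 1/8.
d = 4 from the (0,0,3) case.
Solve for f: f(k) = k*(2*k**3 - k**2 + 2*k - 2)/8 (degree 4 ≤ 4).
R(k) = B(k−1)·f(k)/C(k) = k*(2*k**3 - k**2 + 2*k - 2)/((8*k + 1)*(k**2 + k + 1)); s_k = R·t_k = k*(-2*k**3 + k**2 - 2*k + 2).
Verify: -8*k**3 - 9*k**2 - 9*k - 1 matches t_k.
Σ_(k=2)^(6) t_k = s_(7) − s_(2) = -4543 − (-28) = -4515.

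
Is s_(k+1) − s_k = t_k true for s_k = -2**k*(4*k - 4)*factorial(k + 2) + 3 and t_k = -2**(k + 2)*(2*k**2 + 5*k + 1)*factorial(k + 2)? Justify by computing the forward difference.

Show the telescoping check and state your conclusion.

Valid — Δs_k = t_k.

s_(k+1) = -4*2**(k + 1)*k*factorial(k + 3) + 3
s_(k+1) − s_k = -2**(k + 2)*(2*k**2 + 5*k + 1)*factorial(k + 2)
(s_(k+1) − s_k) − t_k = 0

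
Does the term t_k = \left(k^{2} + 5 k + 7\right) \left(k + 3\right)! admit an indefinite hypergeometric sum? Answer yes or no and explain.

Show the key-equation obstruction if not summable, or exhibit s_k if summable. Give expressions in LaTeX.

Yes. s_k = \left(k + 1\right) \left(k + 3\right)!.

Ratio r(k) = (k + 4)*(5*k + (k + 1)**2 + 12)/(k**2 + 5*k + 7).
Normal form (A,B,C) = (k + 4, 1, k**2 + 5*k + 7).
Need (k + 4)·f(k+1) − (1)·f(k) = k**2 + 5*k + 7.
From deg A=1, deg B=0, deg C=2: d=1.
A polynomial solution: f(k) = k + 1.
Get s_k = R·t_k = (k + 1)*factorial(k + 3) with R(k) = B(k−1)f(k)/C(k) = (k + 1)/(k**2 + 5*k + 7).
Check: Δs_k = (k**2 + 5*k + 7)*factorial(k + 3). ✓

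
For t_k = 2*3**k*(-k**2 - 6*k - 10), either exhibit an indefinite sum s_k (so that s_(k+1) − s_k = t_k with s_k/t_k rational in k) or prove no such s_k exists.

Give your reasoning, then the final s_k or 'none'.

Compute t_(k+1)/t_k: get 3*(k**2 + 8*k + 17)/(k**2 + 6*k + 10).
Factor: A=3; B=1; C=k**2 + 6*k + 10.
f must satisfy (3)·f(k+1) − (1)·f(k) = k**2 + 6*k + 10.
d = 2 from the (0,0,2) case.
Solving with deg f ≤ 2: f(k) = (k**2 + 3*k + 4)/2.
Certificate R = B(k−1)f/C = (k**2 + 3*k + 4)/(2*(k**2 + 6*k + 10)) gives s_k = 3**k*(-k**2 - 3*k - 4).
Check: Δs_k = 2*3**k*(-k**2 - 6*k - 10). ✓

s_k = 3**k*(-k**2 - 3*k - 4)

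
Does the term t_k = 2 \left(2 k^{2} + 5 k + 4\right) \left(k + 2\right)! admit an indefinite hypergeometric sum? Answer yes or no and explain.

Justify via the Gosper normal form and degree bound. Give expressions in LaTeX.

Yes. s_k = 2 \left(2 k - 1\right) \left(k + 2\right)!.

Compute t_(k+1)/t_k: get (k + 3)*(5*k + 2*(k + 1)**2 + 9)/(2*k**2 + 5*k + 4).
Take A(k)=k + 3, B(k)=1, C(k)=k**2 + 5*k/2 + 2.
Set up (k + 3)·f(k+1) − (1)·f(k) − (k**2 + 5*k/2 + 2) = 0.
d = 1 from the (1,0,2) case.
Coefficient equations give f(k) = (2*k - 1)/2.
Then R = B(k−1)f/C = (2*k - 1)/(2*k**2 + 5*k + 4), so s_k = R(k)·t_k = 2*(2*k - 1)*factorial(k + 2).
Δs = 2*(2*k**2 + 5*k + 4)*factorial(k + 2), as required.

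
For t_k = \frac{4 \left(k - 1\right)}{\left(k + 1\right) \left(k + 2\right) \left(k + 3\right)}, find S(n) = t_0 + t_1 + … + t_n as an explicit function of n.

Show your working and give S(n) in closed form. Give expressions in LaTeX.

S(n) = \frac{4 \left(- n - 1\right)}{n^{2} + 5 n + 6}

Ratio r(k) = k*(k + 1)/((k - 1)*(k + 4)).
Factor: A=k + 1; B=k + 4; C=k - 1.
f must satisfy (k + 1)·f(k+1) − (k + 3)·f(k) = k - 1.
From deg A=1, deg B=1, deg C=1: d=2.
Solve for f: f(k) = -k (degree 1 ≤ 2).
R(k) = B(k−1)·f(k)/C(k) = -k*(k + 3)/(k - 1); s_k = R·t_k = -4*k/((k + 1)*(k + 2)).
Verify: 4*(k - 1)/(k**3 + 6*k**2 + 11*k + 6) matches t_k.
s_(n+1) = 4*(-n - 1)/(n**2 + 5*n + 6) and s_(0) = 0, so S(n) = 4*(-n - 1)/(n**2 + 5*n + 6).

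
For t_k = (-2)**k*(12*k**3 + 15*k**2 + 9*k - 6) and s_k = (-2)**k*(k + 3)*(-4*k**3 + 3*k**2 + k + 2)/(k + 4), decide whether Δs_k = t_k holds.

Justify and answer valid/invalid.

s_(k+1) = (-2)**(k + 1)*(-4*k**4 - 25*k**3 - 41*k**2 - 18*k + 8)/(k + 5)
s_(k+1) − s_k = (-2)**k*(12*k**5 + 111*k**4 + 317*k**3 + 309*k**2 + 97*k - 94)/(k**2 + 9*k + 20)
(s_(k+1) − s_k) − t_k = (-2)**k*(-12*k**4 - 67*k**3 - 66*k**2 - 29*k + 26)/(k**2 + 9*k + 20)

Invalid: residual (-2)**k*(-12*k**4 - 67*k**3 - 66*k**2 - 29*k + 26)/(k**2 + 9*k + 20) ≠ 0.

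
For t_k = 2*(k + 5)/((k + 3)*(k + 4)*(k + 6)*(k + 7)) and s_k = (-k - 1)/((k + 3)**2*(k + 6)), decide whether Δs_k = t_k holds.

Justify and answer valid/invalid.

s_(k+1) = (-k - 2)/((k + 4)**2*(k + 7))
s_(k+1) − s_k = (k + 1)/((k + 3)**2*(k + 6)) - (k + 2)/((k + 4)**2*(k + 7))
(s_(k+1) − s_k) − t_k = 2*(-3*k**2 - 27*k - 58)/(k**6 + 27*k**5 + 297*k**4 + 1705*k**3 + 5394*k**2 + 8928*k + 6048)

Invalid: residual 2*(-3*k**2 - 27*k - 58)/(k**6 + 27*k**5 + 297*k**4 + 1705*k**3 + 5394*k**2 + 8928*k + 6048) ≠ 0.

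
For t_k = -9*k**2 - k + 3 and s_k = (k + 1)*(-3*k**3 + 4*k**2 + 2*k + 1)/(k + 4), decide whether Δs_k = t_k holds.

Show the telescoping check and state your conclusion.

s_(k+1) = (-3*k**4 - 11*k**3 - 9*k**2 + 6*k + 8)/(k + 5)
s_(k+1) − s_k = (-9*k**4 - 64*k**3 - 63*k**2 + 16*k + 27)/(k**2 + 9*k + 20)
(s_(k+1) − s_k) − t_k = 3*(6*k**3 + 41*k**2 + 3*k - 11)/(k**2 + 9*k + 20)

Invalid: residual 3*(6*k**3 + 41*k**2 + 3*k - 11)/(k**2 + 9*k + 20) ≠ 0.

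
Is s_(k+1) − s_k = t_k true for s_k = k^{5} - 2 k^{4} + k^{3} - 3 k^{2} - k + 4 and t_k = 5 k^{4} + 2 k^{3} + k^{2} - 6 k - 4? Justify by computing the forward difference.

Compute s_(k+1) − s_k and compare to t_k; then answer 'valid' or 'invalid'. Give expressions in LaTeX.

Valid: the claim telescopes to t_k.

s_(k+1) = k*(k**4 + 3*k**3 + 3*k**2 - 2*k - 7)
s_(k+1) − s_k = 5*k**4 + 2*k**3 + k**2 - 6*k - 4
(s_(k+1) − s_k) − t_k = 0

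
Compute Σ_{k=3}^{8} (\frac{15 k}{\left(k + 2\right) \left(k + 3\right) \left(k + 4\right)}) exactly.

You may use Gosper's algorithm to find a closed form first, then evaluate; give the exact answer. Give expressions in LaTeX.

t_(k+1)/t_k = (k + 1)*(k + 2)/(k*(k + 5)).
A = k + 2, B = k + 5, C = k.
f must satisfy (k + 2)·f(k+1) − (k + 4)·f(k) = k.
d = 2 from the (1,1,1) case.
Coefficient equations give f(k) = k*(k - 1)/6.
Then R = B(k−1)f/C = (k - 1)*(k + 4)/6, so s_k = R(k)·t_k = 5*k*(k - 1)/(2*(k + 2)*(k + 3)).
Verify: 15*k/(k**3 + 9*k**2 + 26*k + 24) matches t_k.
Telescoping: Σ = s_(9) − s_(3) = 15/11 − (1/2) = 19/22.

Σ = 19/22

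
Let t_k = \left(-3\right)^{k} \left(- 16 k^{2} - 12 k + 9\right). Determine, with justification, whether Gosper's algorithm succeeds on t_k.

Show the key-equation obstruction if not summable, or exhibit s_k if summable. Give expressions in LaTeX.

The ratio is 3*(-16*k**2 - 44*k - 19)/(16*k**2 + 12*k - 9).
Factor: A=-3; B=1; C=k**2 + 3*k/4 - 9/16.
Solve (-3)·f(k+1) − (1)·f(k) = k**2 + 3*k/4 - 9/16.
Degrees (0,0,2) ⇒ d ≤ 2.
Match coefficients ⇒ f(k) = -(4*k**2 - 3*k - 3)/16.
Get s_k = R·t_k = (-3)**k*(4*k**2 - 3*k - 3) with R(k) = B(k−1)f(k)/C(k) = -(4*k**2 - 3*k - 3)/(16*k**2 + 12*k - 9).
Verify: (-3)**k*(-16*k**2 - 12*k + 9) matches t_k.

Yes. s_k = \left(-3\right)^{k} \left(4 k^{2} - 3 k - 3\right).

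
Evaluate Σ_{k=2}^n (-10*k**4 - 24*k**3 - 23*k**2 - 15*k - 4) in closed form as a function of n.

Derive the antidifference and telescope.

Step 1: r(k) = (10*k**4 + 64*k**3 + 155*k**2 + 173*k + 76)/(10*k**4 + 24*k**3 + 23*k**2 + 15*k + 4).
Take A(k)=1, B(k)=1, C(k)=k**4 + 12*k**3/5 + 23*k**2/10 + 3*k/2 + 2/5.
f must satisfy (1)·f(k+1) − (1)·f(k) = k**4 + 12*k**3/5 + 23*k**2/10 + 3*k/2 + 2/5.
deg f ≤ 5 (via 0,0,4).
Solving with deg f ≤ 5: f(k) = k**2*(2*k**3 + k**2 - k + 2)/10.
Then R = B(k−1)f/C = k**2*(2*k**3 + k**2 - k + 2)/(10*k**4 + 24*k**3 + 23*k**2 + 15*k + 4), so s_k = R(k)·t_k = k**2*(-2*k**3 - k**2 + k - 2).
s_(k+1) − s_k = -10*k**4 - 24*k**3 - 23*k**2 - 15*k - 4 = t_k.
Telescope: S(n) = s_(n+1) − s_(2) = -2*n**5 - 11*n**4 - 23*n**3 - 25*n**2 - 15*n - 4 − (-80) = -2*n**5 - 11*n**4 - 23*n**3 - 25*n**2 - 15*n + 76.

S(n) = -2*n**5 - 11*n**4 - 23*n**3 - 25*n**2 - 15*n + 76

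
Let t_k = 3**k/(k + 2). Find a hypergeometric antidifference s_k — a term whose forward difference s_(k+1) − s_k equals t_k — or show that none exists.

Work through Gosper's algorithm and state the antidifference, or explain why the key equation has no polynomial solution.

no hypergeometric antidifference exists

Step 1: r(k) = 3*(k + 2)/(k + 3).
Take A(k)=3*k + 6, B(k)=k + 3, C(k)=1.
Key eq: (3*k + 6)·f(k+1) = (k + 2)·f(k) + (1).
From deg A=1, deg B=1, deg C=0: d=-1.
d = -1 < 0 ⇒ no nonzero polynomial f; not summable.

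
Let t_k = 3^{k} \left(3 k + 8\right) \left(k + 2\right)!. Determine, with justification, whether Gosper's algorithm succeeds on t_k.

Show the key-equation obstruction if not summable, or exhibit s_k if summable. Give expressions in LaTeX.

Yes. s_k = 3^{k} \left(k + 2\right)!.

r(k) = 3*(k + 3)*(3*k + 11)/(3*k + 8) after simplifying.
Take A(k)=3*k + 9, B(k)=1, C(k)=k + 8/3.
Need (3*k + 9)·f(k+1) − (1)·f(k) = k + 8/3.
Degrees (1,0,1) ⇒ d ≤ 0.
Solving with deg f ≤ 0: f(k) = 1/3.
Then R = B(k−1)f/C = 1/(3*k + 8), so s_k = R(k)·t_k = 3**k*factorial(k + 2).
Δs = 3**k*(3*k + 8)*factorial(k + 2), as required.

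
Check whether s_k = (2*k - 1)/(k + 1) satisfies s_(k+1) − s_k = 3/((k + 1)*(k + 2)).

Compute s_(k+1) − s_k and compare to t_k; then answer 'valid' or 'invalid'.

valid; difference matches t_k

s_(k+1) = (2*k + 1)/(k + 2)
s_(k+1) − s_k = 3/(k**2 + 3*k + 2)
(s_(k+1) − s_k) − t_k = 0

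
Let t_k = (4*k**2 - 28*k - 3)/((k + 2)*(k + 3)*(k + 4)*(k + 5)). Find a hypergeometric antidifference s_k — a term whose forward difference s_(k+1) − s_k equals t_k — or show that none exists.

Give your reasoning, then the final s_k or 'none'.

s_k = k*(-k**2 - 105*k + 70)/(24*(k + 2)*(k + 3)*(k + 4))

Step 1: r(k) = (k + 2)*(28*k - 4*(k + 1)**2 + 31)/((k + 6)*(-4*k**2 + 28*k + 3)).
So A=k + 2 and B=k + 6, with C=k**2 - 7*k - 3/4.
Key eq: (k + 2)·f(k+1) = (k + 5)·f(k) + (k**2 - 7*k - 3/4).
deg f ≤ 3 (via 1,1,2).
A polynomial solution: f(k) = -k*(k**2 + 105*k - 70)/96.
Certificate R = B(k−1)f/C = -k*(k + 5)*(k**2 + 105*k - 70)/(24*(4*k**2 - 28*k - 3)) gives s_k = k*(-k**2 - 105*k + 70)/(24*(k + 2)*(k + 3)*(k + 4)).
Δs = (4*k**2 - 28*k - 3)/(k**4 + 14*k**3 + 71*k**2 + 154*k + 120), as required.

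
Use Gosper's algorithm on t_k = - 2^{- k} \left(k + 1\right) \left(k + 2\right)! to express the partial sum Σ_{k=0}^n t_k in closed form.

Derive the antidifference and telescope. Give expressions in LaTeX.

S(n) = 4 - 2^{- n} \left(n + 3\right)!

r(k) = (k + 2)*(k + 3)/(2*(k + 1)) after simplifying.
Normal form (A,B,C) = (k/2 + 3/2, 1, k + 1).
Solve (k/2 + 3/2)·f(k+1) − (1)·f(k) = k + 1.
Bound: deg f ≤ 0.
Coefficient equations give f(k) = 2.
So s_k = (B(k−1)f/C)·t_k = (2/(k + 1))·t_k = -2**(1 - k)*factorial(k + 2).
s_(k+1) − s_k = -(k + 1)*factorial(k + 2)/2**k = t_k.
Evaluate: s_(n+1) = -factorial(n + 3)/2**n; subtract s_(0) = -4 ⇒ S(n) = 4 - factorial(n + 3)/2**n.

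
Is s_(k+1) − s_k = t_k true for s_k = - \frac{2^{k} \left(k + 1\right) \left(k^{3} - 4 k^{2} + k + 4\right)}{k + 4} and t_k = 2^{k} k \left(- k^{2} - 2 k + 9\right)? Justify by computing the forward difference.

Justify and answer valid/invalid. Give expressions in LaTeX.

Invalid: residual \frac{3 \cdot 2^{k} \left(k^{4} + 5 k^{3} + 3 k^{2} - 37 k - 4\right)}{k^{2} + 9 k + 20} ≠ 0.

s_(k+1) = 2**(k + 1)*(-k**4 - k**3 + 6*k**2 + 6*k - 4)/(k + 5)
s_(k+1) − s_k = 2**k*(-k**5 - 8*k**4 - 14*k**3 + 50*k**2 + 69*k - 12)/(k**2 + 9*k + 20)
(s_(k+1) − s_k) − t_k = 3*2**k*(k**4 + 5*k**3 + 3*k**2 - 37*k - 4)/(k**2 + 9*k + 20)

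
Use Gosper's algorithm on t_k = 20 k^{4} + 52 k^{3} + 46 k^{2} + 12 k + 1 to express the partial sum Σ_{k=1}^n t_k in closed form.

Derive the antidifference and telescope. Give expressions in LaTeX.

S(n) = n \left(4 n^{4} + 23 n^{3} + 48 n^{2} + 42 n + 14\right)

Ratio r(k) = (20*k**4 + 132*k**3 + 322*k**2 + 340*k + 131)/(20*k**4 + 52*k**3 + 46*k**2 + 12*k + 1).
Normal form (A,B,C) = (1, 1, k**4 + 13*k**3/5 + 23*k**2/10 + 3*k/5 + 1/20).
Key eq: (1)·f(k+1) = (1)·f(k) + (k**4 + 13*k**3/5 + 23*k**2/10 + 3*k/5 + 1/20).
Degrees (0,0,4) ⇒ d ≤ 5.
Solve for f: f(k) = k*(4*k**4 + 3*k**3 - 4*k**2 - 4*k + 2)/20 (degree 5 ≤ 5).
Certificate R = B(k−1)f/C = k*(4*k**4 + 3*k**3 - 4*k**2 - 4*k + 2)/(20*k**4 + 52*k**3 + 46*k**2 + 12*k + 1) gives s_k = k*(4*k**4 + 3*k**3 - 4*k**2 - 4*k + 2).
Verify: 20*k**4 + 52*k**3 + 46*k**2 + 12*k + 1 matches t_k.
Evaluate: s_(n+1) = 4*n**5 + 23*n**4 + 48*n**3 + 42*n**2 + 14*n + 1; subtract s_(1) = 1 ⇒ S(n) = n*(4*n**4 + 23*n**3 + 48*n**2 + 42*n + 14).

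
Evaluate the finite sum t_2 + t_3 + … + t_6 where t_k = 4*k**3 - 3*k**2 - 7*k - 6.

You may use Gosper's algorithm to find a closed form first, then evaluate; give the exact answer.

t_(k+1)/t_k = (4*k**3 + 9*k**2 - k - 12)/(4*k**3 - 3*k**2 - 7*k - 6).
Take A(k)=1, B(k)=1, C(k)=k**3 - 3*k**2/4 - 7*k/4 - 3/2.
Solve (1)·f(k+1) − (1)·f(k) = k**3 - 3*k**2/4 - 7*k/4 - 3/2.
deg f ≤ 4 (via 0,0,3).
Solve for f: f(k) = k*(k**3 - 3*k**2 - k - 3)/4 (degree 4 ≤ 4).
R(k) = B(k−1)·f(k)/C(k) = k*(k**3 - 3*k**2 - k - 3)/((k - 2)*(4*k**2 + 5*k + 3)); s_k = R·t_k = k*(k**3 - 3*k**2 - k - 3).
Δs = 4*k**3 - 3*k**2 - 7*k - 6, as required.
Σ_(k=2)^(6) t_k = s_(7) − s_(2) = 1302 − (-18) = 1320.

Σ = 1320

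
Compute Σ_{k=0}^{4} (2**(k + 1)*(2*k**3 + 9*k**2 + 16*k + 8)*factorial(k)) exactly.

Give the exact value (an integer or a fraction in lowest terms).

Σ = 284156

r(k) = 2*(2*k**4 + 17*k**3 + 55*k**2 + 75*k + 35)/(2*k**3 + 9*k**2 + 16*k + 8) after simplifying.
Normal form (A,B,C) = (2*k + 2, 1, k**3 + 9*k**2/2 + 8*k + 4).
Key eq: (2*k + 2)·f(k+1) = (1)·f(k) + (k**3 + 9*k**2/2 + 8*k + 4).
Degrees (1,0,3) ⇒ d ≤ 2.
Solve for f: f(k) = (k**2 + 2*k + 2)/2 (degree 2 ≤ 2).
Certificate R = B(k−1)f/C = (k**2 + 2*k + 2)/(2*k**3 + 9*k**2 + 16*k + 8) gives s_k = 2**(k + 1)*(k**2 + 2*k + 2)*factorial(k).
s_(k+1) − s_k = 2**(k + 1)*(2*k**3 + 9*k**2 + 16*k + 8)*factorial(k) = t_k.
Sum = s_(5) − s_(0); s_(5) = 284160, s_(0) = 4 ⇒ 284156.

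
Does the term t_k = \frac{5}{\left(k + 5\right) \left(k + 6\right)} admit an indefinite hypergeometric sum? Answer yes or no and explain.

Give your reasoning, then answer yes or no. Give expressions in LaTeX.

Yes. s_k = \frac{k}{k + 5}.

The ratio is (k + 5)/(k + 7).
Normal form (A,B,C) = (k + 5, k + 7, 1).
Need (k + 5)·f(k+1) − (k + 6)·f(k) = 1.
Degrees (1,1,0) ⇒ d ≤ 1.
A polynomial solution: f(k) = k/5.
Then R = B(k−1)f/C = k*(k + 6)/5, so s_k = R(k)·t_k = k/(k + 5).
Δs = 5/(k**2 + 11*k + 30), as required.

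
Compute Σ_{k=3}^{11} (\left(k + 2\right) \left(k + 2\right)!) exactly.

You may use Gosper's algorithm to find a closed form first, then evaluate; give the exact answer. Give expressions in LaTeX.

Ratio r(k) = (k + 3)**2/(k + 2).
Normal form (A,B,C) = (k + 3, 1, k + 2).
Key eq: (k + 3)·f(k+1) = (1)·f(k) + (k + 2).
Bound: deg f ≤ 0.
Solving with deg f ≤ 0: f(k) = 1.
So s_k = (B(k−1)f/C)·t_k = (1/(k + 2))·t_k = factorial(k + 2).
Check: Δs_k = (k + 2)*factorial(k + 2). ✓
Evaluate s at k=12 and k=3: 87178291200 and 120; difference 87178291080.

Σ = 87178291080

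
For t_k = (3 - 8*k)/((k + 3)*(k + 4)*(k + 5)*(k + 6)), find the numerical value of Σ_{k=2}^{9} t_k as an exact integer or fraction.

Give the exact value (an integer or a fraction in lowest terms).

Σ = -10/273

Step 1: r(k) = (k + 3)*(8*k + 5)/((k + 7)*(8*k - 3)).
Take A(k)=k + 3, B(k)=k + 7, C(k)=k - 3/8.
Solve (k + 3)·f(k+1) − (k + 6)·f(k) = k - 3/8.
From deg A=1, deg B=1, deg C=1: d=3.
Match coefficients ⇒ f(k) = k*(k**2 + 12*k - 33)/160.
Certificate R = B(k−1)f/C = k*(k + 6)*(k**2 + 12*k - 33)/(20*(8*k - 3)) gives s_k = k*(-k**2 - 12*k + 33)/(20*(k + 3)*(k + 4)*(k + 5)).
Check: Δs_k = (3 - 8*k)/(k**4 + 18*k**3 + 119*k**2 + 342*k + 360). ✓
Telescoping: Σ = s_(10) − s_(2) = -187/5460 − (1/420) = -10/273.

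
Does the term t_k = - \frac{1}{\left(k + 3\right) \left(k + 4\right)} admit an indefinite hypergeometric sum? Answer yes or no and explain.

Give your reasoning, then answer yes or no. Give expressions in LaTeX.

The ratio is (k + 3)/(k + 5).
Normal form (A,B,C) = (k + 3, k + 5, 1).
Need (k + 3)·f(k+1) − (k + 4)·f(k) = 1.
deg f ≤ 1 (via 1,1,0).
A polynomial solution: f(k) = k/3.
Get s_k = R·t_k = -k/(3*k + 9) with R(k) = B(k−1)f(k)/C(k) = k*(k + 4)/3.
Check: Δs_k = -1/(k**2 + 7*k + 12). ✓

Yes. s_k = - \frac{k}{3 k + 9}.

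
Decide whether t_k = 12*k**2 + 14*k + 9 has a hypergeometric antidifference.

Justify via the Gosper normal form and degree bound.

Yes. s_k = k*(4*k**2 + k + 4).

The ratio is (12*k**2 + 38*k + 35)/(12*k**2 + 14*k + 9).
A = 1, B = 1, C = k**2 + 7*k/6 + 3/4.
Need (1)·f(k+1) − (1)·f(k) = k**2 + 7*k/6 + 3/4.
Bound: deg f ≤ 3.
Solve for f: f(k) = k*(4*k**2 + k + 4)/12 (degree 3 ≤ 3).
Certificate R = B(k−1)f/C = k*(4*k**2 + k + 4)/(12*k**2 + 14*k + 9) gives s_k = k*(4*k**2 + k + 4).
s_(k+1) − s_k = 12*k**2 + 14*k + 9 = t_k.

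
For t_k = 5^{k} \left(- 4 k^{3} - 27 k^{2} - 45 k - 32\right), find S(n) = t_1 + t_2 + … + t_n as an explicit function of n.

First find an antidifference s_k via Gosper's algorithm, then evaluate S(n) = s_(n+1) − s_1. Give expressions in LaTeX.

S(n) = - 5 \cdot 5^{n} n^{3} - 30 \cdot 5^{n} n^{2} - 45 \cdot 5^{n} n - 35 \cdot 5^{n} + 35

The ratio is 5*(4*k**3 + 39*k**2 + 111*k + 108)/(4*k**3 + 27*k**2 + 45*k + 32).
So A=5 and B=1, with C=k**3 + 27*k**2/4 + 45*k/4 + 8.
Need (5)·f(k+1) − (1)·f(k) = k**3 + 27*k**2/4 + 45*k/4 + 8.
From deg A=0, deg B=0, deg C=3: d=3.
Match coefficients ⇒ f(k) = (k**3 + 3*k**2 + 3)/4.
Then R = B(k−1)f/C = (k**3 + 3*k**2 + 3)/(4*k**3 + 27*k**2 + 45*k + 32), so s_k = R(k)·t_k = 5**k*(-k**3 - 3*k**2 - 3).
Δs = 5**k*(-4*k**3 - 27*k**2 - 45*k - 32), as required.
s_(n+1) = 5**(n + 1)*(-n**3 - 6*n**2 - 9*n - 7) and s_(1) = -35, so S(n) = -5*5**n*n**3 - 30*5**n*n**2 - 45*5**n*n - 35*5**n + 35.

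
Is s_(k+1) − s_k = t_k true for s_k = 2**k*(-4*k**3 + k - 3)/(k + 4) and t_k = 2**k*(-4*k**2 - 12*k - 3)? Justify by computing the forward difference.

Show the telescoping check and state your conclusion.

Invalid: residual 2**k*(12*k**3 + 72*k**2 + 165*k + 27)/(k**2 + 9*k + 20) ≠ 0.

s_(k+1) = 2**(k + 1)*(k - 4*(k + 1)**3 - 2)/(k + 5)
s_(k+1) − s_k = 2**k*(-4*k**4 - 36*k**3 - 119*k**2 - 102*k - 33)/(k**2 + 9*k + 20)
(s_(k+1) − s_k) − t_k = 2**k*(12*k**3 + 72*k**2 + 165*k + 27)/(k**2 + 9*k + 20)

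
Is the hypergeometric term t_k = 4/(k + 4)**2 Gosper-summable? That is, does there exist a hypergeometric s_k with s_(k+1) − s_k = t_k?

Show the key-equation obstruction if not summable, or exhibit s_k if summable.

No. Not Gosper-summable.

The ratio is (k + 4)**2/(k + 5)**2.
A = k**2 + 8*k + 16, B = k**2 + 10*k + 25, C = 1.
Key eq: (k**2 + 8*k + 16)·f(k+1) = (k**2 + 8*k + 16)·f(k) + (1).
deg f ≤ 0 (via 2,2,0).
Write f(k) = c0. Then LHS − RHS = -1, requiring -1 = 0: contradictory. No certificate.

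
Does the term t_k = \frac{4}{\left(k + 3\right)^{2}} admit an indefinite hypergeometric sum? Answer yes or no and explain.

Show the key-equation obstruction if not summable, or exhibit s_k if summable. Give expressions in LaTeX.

r(k) = (k + 3)**2/(k + 4)**2 after simplifying.
Take A(k)=k**2 + 6*k + 9, B(k)=k**2 + 8*k + 16, C(k)=1.
f must satisfy (k**2 + 6*k + 9)·f(k+1) − (k**2 + 6*k + 9)·f(k) = 1.
From deg A=2, deg B=2, deg C=0: d=0.
Write f(k) = c0. Then LHS − RHS = -1, requiring -1 = 0: contradictory. No certificate.

No — key equation has no polynomial f.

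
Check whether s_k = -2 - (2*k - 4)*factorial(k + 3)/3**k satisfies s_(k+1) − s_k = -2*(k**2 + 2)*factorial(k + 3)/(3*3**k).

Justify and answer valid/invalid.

s_(k+1) = -3**(-k - 1)*(2*k - 2)*factorial(k + 4) - 2
s_(k+1) − s_k = -2*(k**2 + 2)*factorial(k + 3)/(3*3**k)
(s_(k+1) − s_k) − t_k = 0

valid (s_(k+1) − s_k reduces to t_k)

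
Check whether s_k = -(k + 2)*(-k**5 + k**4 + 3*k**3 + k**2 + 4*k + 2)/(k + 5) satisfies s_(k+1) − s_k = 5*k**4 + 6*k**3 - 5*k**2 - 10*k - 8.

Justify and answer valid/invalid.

s_(k+1) = (k**6 + 7*k**5 + 15*k**4 + 3*k**3 - 32*k**2 - 52*k - 30)/(k + 6)
s_(k+1) − s_k = (5*k**6 + 49*k**5 + 115*k**4 + 31*k**3 - 166*k**2 - 226*k - 126)/(k**2 + 11*k + 30)
(s_(k+1) − s_k) − t_k = 6*(-2*k**5 - 16*k**4 - 14*k**3 + 17*k**2 + 27*k + 19)/(k**2 + 11*k + 30)

Invalid: residual 6*(-2*k**5 - 16*k**4 - 14*k**3 + 17*k**2 + 27*k + 19)/(k**2 + 11*k + 30) ≠ 0.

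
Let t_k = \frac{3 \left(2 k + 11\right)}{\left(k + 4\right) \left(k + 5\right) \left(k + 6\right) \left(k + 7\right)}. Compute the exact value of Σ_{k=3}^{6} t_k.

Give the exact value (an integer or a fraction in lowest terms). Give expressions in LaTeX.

Σ = 80/3003

Step 1: r(k) = (k + 4)*(2*k + 13)/((k + 8)*(2*k + 11)).
Gosper form: A/B · C(k+1)/C(k) with A=k + 4, B=k + 8, C=k + 11/2.
Need (k + 4)·f(k+1) − (k + 7)·f(k) = k + 11/2.
Degrees (1,1,1) ⇒ d ≤ 3.
A polynomial solution: f(k) = k*(k + 5)*(k + 10)/48.
Certificate R = B(k−1)f/C = k*(k + 5)*(k + 7)*(k + 10)/(24*(2*k + 11)) gives s_k = k*(k + 10)/(8*(k**2 + 10*k + 24)).
Δs = 3*(2*k + 11)/(k**4 + 22*k**3 + 179*k**2 + 638*k + 840), as required.
Sum = s_(7) − s_(3); s_(7) = 119/1144, s_(3) = 13/168 ⇒ 80/3003.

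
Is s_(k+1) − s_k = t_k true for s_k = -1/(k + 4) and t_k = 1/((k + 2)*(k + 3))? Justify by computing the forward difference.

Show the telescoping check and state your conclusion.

Invalid: residual 2*(-2*k - 7)/(k**4 + 14*k**3 + 71*k**2 + 154*k + 120) ≠ 0.

s_(k+1) = -1/(k + 5)
s_(k+1) − s_k = 1/((k + 4)*(k + 5))
(s_(k+1) − s_k) − t_k = 2*(-2*k - 7)/(k**4 + 14*k**3 + 71*k**2 + 154*k + 120)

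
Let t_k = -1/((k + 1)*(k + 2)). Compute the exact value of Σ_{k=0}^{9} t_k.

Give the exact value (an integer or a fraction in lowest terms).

Σ = -10/11

r(k) = (k + 1)/(k + 3) after simplifying.
So A=k + 1 and B=k + 3, with C=1.
Solve (k + 1)·f(k+1) − (k + 2)·f(k) = 1.
d = 1 from the (1,1,0) case.
Solve for f: f(k) = k (degree 1 ≤ 1).
So s_k = (B(k−1)f/C)·t_k = (k*(k + 2))·t_k = -k/(k + 1).
Check: Δs_k = -1/(k**2 + 3*k + 2). ✓
Sum = s_(10) − s_(0); s_(10) = -10/11, s_(0) = 0 ⇒ -10/11.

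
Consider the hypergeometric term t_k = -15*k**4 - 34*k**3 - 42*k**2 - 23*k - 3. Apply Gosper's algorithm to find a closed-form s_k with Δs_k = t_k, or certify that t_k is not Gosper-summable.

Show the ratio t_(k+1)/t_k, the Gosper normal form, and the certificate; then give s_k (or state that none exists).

t_(k+1)/t_k = (15*k**4 + 94*k**3 + 234*k**2 + 269*k + 117)/(15*k**4 + 34*k**3 + 42*k**2 + 23*k + 3).
Factor: A=1; B=1; C=k**4 + 34*k**3/15 + 14*k**2/5 + 23*k/15 + 1/5.
Need (1)·f(k+1) − (1)·f(k) = k**4 + 34*k**3/15 + 14*k**2/5 + 23*k/15 + 1/5.
deg f ≤ 5 (via 0,0,4).
Match coefficients ⇒ f(k) = k*(3*k**4 + k**3 + 2*k**2 - k - 2)/15.
Certificate R = B(k−1)f/C = k*(3*k**4 + k**3 + 2*k**2 - k - 2)/(15*k**4 + 34*k**3 + 42*k**2 + 23*k + 3) gives s_k = k*(-3*k**4 - k**3 - 2*k**2 + k + 2).
s_(k+1) − s_k = -15*k**4 - 34*k**3 - 42*k**2 - 23*k - 3 = t_k.

s_k = k*(-3*k**4 - k**3 - 2*k**2 + k + 2)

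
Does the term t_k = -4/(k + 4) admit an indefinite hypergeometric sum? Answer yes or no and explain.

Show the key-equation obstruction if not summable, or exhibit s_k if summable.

t_(k+1)/t_k = (k + 4)/(k + 5).
Factor: A=k + 4; B=k + 5; C=1.
Set up (k + 4)·f(k+1) − (k + 4)·f(k) − (1) = 0.
From deg A=1, deg B=1, deg C=0: d=0.
f = c0 ⇒ A·f(k+1) − B(k−1)·f(k) − C = -1. The system {-1 = 0} is inconsistent; no antidifference.

No. Not Gosper-summable.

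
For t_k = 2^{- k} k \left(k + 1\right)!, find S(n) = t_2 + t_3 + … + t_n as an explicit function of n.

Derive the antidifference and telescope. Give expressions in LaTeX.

t_(k+1)/t_k = (k + 1)*(k + 2)/(2*k).
Normal form (A,B,C) = (k/2 + 1, 1, k).
Set up (k/2 + 1)·f(k+1) − (1)·f(k) − (k) = 0.
Degrees (1,0,1) ⇒ d ≤ 0.
Solve for f: f(k) = 2 (degree 0 ≤ 0).
R(k) = B(k−1)·f(k)/C(k) = 2/k; s_k = R·t_k = 2**(1 - k)*factorial(k + 1).
s_(k+1) − s_k = k*factorial(k + 1)/2**k = t_k.
Telescope: S(n) = s_(n+1) − s_(2) = factorial(n + 2)/2**n − (3) = -3 + factorial(n + 2)/2**n.

S(n) = -3 + 2^{- n} \left(n + 2\right)!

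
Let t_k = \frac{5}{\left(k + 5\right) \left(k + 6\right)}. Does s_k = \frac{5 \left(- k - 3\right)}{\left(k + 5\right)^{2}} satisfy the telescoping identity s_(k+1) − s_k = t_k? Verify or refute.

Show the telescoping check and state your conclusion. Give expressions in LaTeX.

Invalid: residual \frac{10 \left(- 2 k - 11\right)}{k^{4} + 22 k^{3} + 181 k^{2} + 660 k + 900} ≠ 0.

s_(k+1) = 5*(-k - 4)/(k + 6)**2
s_(k+1) − s_k = 5*(k**2 + 7*k + 8)/(k**4 + 22*k**3 + 181*k**2 + 660*k + 900)
(s_(k+1) − s_k) − t_k = 10*(-2*k - 11)/(k**4 + 22*k**3 + 181*k**2 + 660*k + 900)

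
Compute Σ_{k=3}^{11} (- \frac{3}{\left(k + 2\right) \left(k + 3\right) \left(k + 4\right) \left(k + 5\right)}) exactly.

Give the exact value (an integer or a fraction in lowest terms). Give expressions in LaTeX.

Σ = -1/224

t_(k+1)/t_k = (k + 2)/(k + 6).
Gosper form: A/B · C(k+1)/C(k) with A=k + 2, B=k + 6, C=1.
Set up (k + 2)·f(k+1) − (k + 5)·f(k) − (1) = 0.
From deg A=1, deg B=1, deg C=0: d=3.
Match coefficients ⇒ f(k) = k*(k**2 + 9*k + 26)/72.
Certificate R = B(k−1)f/C = k*(k + 5)*(k**2 + 9*k + 26)/72 gives s_k = k*(-k**2 - 9*k - 26)/(24*(k + 2)*(k + 3)*(k + 4)).
Δs = -3/(k**4 + 14*k**3 + 71*k**2 + 154*k + 120), as required.
Sum = s_(12) − s_(3); s_(12) = -139/3360, s_(3) = -31/840 ⇒ -1/224.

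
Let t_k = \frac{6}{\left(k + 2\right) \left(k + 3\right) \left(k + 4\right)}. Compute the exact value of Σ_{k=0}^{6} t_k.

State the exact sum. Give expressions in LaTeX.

Σ = 7/15

Step 1: r(k) = (k + 2)/(k + 5).
Normal form (A,B,C) = (k + 2, k + 5, 1).
Key eq: (k + 2)·f(k+1) = (k + 4)·f(k) + (1).
Bound: deg f ≤ 2.
Solve for f: f(k) = k*(k + 5)/12 (degree 2 ≤ 2).
So s_k = (B(k−1)f/C)·t_k = (k*(k + 4)*(k + 5)/12)·t_k = k*(k + 5)/(2*(k + 2)*(k + 3)).
Δs = 6/(k**3 + 9*k**2 + 26*k + 24), as required.
Sum = s_(7) − s_(0); s_(7) = 7/15, s_(0) = 0 ⇒ 7/15.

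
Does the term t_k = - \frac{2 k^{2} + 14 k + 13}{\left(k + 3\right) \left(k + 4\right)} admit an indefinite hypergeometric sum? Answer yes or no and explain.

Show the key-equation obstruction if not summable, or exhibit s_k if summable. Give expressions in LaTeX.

Yes. s_k = \frac{k \left(- 6 k - 7\right)}{3 \left(k + 3\right)}.

Ratio r(k) = (k + 3)*(14*k + 2*(k + 1)**2 + 27)/((k + 5)*(2*k**2 + 14*k + 13)).
Normal form (A,B,C) = (k + 3, k + 5, k**2 + 7*k + 13/2).
Need (k + 3)·f(k+1) − (k + 4)·f(k) = k**2 + 7*k + 13/2.
deg f ≤ 2 (via 1,1,2).
Match coefficients ⇒ f(k) = k*(6*k + 7)/6.
Certificate R = B(k−1)f/C = k*(k + 4)*(6*k + 7)/(3*(2*k**2 + 14*k + 13)) gives s_k = k*(-6*k - 7)/(3*(k + 3)).
s_(k+1) − s_k = (-2*k**2 - 14*k - 13)/(k**2 + 7*k + 12) = t_k.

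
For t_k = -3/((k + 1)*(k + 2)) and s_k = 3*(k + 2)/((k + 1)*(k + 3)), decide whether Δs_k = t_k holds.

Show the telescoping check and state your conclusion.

s_(k+1) = 3*(k + 3)/((k + 2)*(k + 4))
s_(k+1) − s_k = 3*(-k**2 - 5*k - 7)/(k**4 + 10*k**3 + 35*k**2 + 50*k + 24)
(s_(k+1) − s_k) − t_k = 3*(2*k + 5)/(k**4 + 10*k**3 + 35*k**2 + 50*k + 24)

Invalid: residual 3*(2*k + 5)/(k**4 + 10*k**3 + 35*k**2 + 50*k + 24) ≠ 0.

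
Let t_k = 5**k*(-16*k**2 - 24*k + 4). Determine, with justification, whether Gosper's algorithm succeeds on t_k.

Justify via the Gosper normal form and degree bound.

Yes. s_k = 5**k*(-4*k**2 + 4*k + 1).

Ratio r(k) = 5*(4*k**2 + 14*k + 9)/(4*k**2 + 6*k - 1).
Gosper form: A/B · C(k+1)/C(k) with A=5, B=1, C=k**2 + 3*k/2 - 1/4.
Key eq: (5)·f(k+1) = (1)·f(k) + (k**2 + 3*k/2 - 1/4).
Degrees (0,0,2) ⇒ d ≤ 2.
Coefficient equations give f(k) = (4*k**2 - 4*k - 1)/16.
Certificate R = B(k−1)f/C = (4*k**2 - 4*k - 1)/(4*(4*k**2 + 6*k - 1)) gives s_k = 5**k*(-4*k**2 + 4*k + 1).
Δs = 5**k*(-16*k**2 - 24*k + 4), as required.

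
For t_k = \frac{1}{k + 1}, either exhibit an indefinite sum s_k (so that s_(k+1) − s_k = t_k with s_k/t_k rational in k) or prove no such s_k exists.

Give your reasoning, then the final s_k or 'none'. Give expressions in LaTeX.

none — t_k is not Gosper-summable

r(k) = (k + 1)/(k + 2) after simplifying.
Factor: A=k + 1; B=k + 2; C=1.
f must satisfy (k + 1)·f(k+1) − (k + 1)·f(k) = 1.
Bound: deg f ≤ 0.
f = c0 ⇒ A·f(k+1) − B(k−1)·f(k) − C = -1. The system {-1 = 0} is inconsistent; no antidifference.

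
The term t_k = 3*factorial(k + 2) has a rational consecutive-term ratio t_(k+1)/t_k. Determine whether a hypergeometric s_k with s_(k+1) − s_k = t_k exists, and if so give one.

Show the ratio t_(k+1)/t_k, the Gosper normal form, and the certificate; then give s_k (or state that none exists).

no hypergeometric antidifference exists

t_(k+1)/t_k = k + 3.
So A=k + 3 and B=1, with C=1.
Solve (k + 3)·f(k+1) − (1)·f(k) = 1.
From deg A=1, deg B=0, deg C=0: d=-1.
Bound -1 < 0, so the key equation has no polynomial solution.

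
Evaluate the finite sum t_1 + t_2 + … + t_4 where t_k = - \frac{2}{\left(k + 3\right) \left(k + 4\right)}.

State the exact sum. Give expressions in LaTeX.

Σ = -1/4

r(k) = (k + 3)/(k + 5) after simplifying.
Take A(k)=k + 3, B(k)=k + 5, C(k)=1.
f must satisfy (k + 3)·f(k+1) − (k + 4)·f(k) = 1.
Bound: deg f ≤ 1.
A polynomial solution: f(k) = k/3.
R(k) = B(k−1)·f(k)/C(k) = k*(k + 4)/3; s_k = R·t_k = -2*k/(3*k + 9).
Δs = -2/(k**2 + 7*k + 12), as required.
Evaluate s at k=5 and k=1: -5/12 and -1/6; difference -1/4.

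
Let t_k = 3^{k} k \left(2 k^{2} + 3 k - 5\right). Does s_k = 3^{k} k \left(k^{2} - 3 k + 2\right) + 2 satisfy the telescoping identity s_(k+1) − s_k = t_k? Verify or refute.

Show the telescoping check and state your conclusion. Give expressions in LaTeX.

Valid: the claim telescopes to t_k.

s_(k+1) = 3**(k + 1)*k**3 - 3**(k + 1)*k + 2
s_(k+1) − s_k = 3**k*k*(2*k**2 + 3*k - 5)
(s_(k+1) − s_k) − t_k = 0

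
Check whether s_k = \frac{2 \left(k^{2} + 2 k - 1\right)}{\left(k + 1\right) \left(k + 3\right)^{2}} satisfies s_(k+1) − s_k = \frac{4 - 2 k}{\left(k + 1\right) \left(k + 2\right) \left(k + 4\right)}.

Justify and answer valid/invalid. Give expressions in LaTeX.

s_(k+1) = 2*(2*k + (k + 1)**2 + 1)/((k + 2)*(k + 4)**2)
s_(k+1) − s_k = 2*(-k**4 - 6*k**3 - 3*k**2 + 34*k + 50)/(k**6 + 17*k**5 + 117*k**4 + 415*k**3 + 794*k**2 + 768*k + 288)
(s_(k+1) − s_k) − t_k = 4*(k**3 + 5*k**2 + 2*k - 11)/(k**6 + 17*k**5 + 117*k**4 + 415*k**3 + 794*k**2 + 768*k + 288)

Invalid: residual \frac{4 \left(k^{3} + 5 k^{2} + 2 k - 11\right)}{k^{6} + 17 k^{5} + 117 k^{4} + 415 k^{3} + 794 k^{2} + 768 k + 288} ≠ 0.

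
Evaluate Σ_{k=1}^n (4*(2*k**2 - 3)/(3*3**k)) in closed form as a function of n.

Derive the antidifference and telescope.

r(k) = (2*(k + 1)**2 - 3)/(3*(2*k**2 - 3)) after simplifying.
So A=1/3 and B=1, with C=k**2 - 3/2.
Key eq: (1/3)·f(k+1) = (1)·f(k) + (k**2 - 3/2).
Degrees (0,0,2) ⇒ d ≤ 2.
Coefficient equations give f(k) = -3*(2*k**2 + 2*k - 1)/4.
Certificate R = B(k−1)f/C = -3*(2*k**2 + 2*k - 1)/(2*(2*k**2 - 3)) gives s_k = 2*(-2*k**2 - 2*k + 1)/3**k.
Δs = 4*(2*k**2 - 3)/(3*3**k), as required.
s_(n+1) = 2*3**(-n - 1)*(-2*n**2 - 6*n - 3) and s_(1) = -2, so S(n) = 2*(3*3**n - 2*n**2 - 6*n - 3)/(3*3**n).

S(n) = 2*(3*3**n - 2*n**2 - 6*n - 3)/(3*3**n)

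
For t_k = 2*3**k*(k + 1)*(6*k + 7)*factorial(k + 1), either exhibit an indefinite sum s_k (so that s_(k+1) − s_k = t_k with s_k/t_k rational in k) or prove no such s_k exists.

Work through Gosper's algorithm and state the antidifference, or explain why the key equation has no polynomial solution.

Ratio r(k) = (k + 2)**2*(18*k + 39)/((k + 1)*(6*k + 7)).
Factor: A=3*k + 6; B=1; C=k**2 + 13*k/6 + 7/6.
Solve (3*k + 6)·f(k+1) − (1)·f(k) = k**2 + 13*k/6 + 7/6.
d = 1 from the (1,0,2) case.
Solving with deg f ≤ 1: f(k) = (2*k - 1)/6.
So s_k = (B(k−1)f/C)·t_k = ((2*k - 1)/((k + 1)*(6*k + 7)))·t_k = 2*3**k*(2*k - 1)*factorial(k + 1).
Δs = 2*3**k*(k + 1)*(6*k + 7)*factorial(k + 1), as required.

s_k = 2*3**k*(2*k - 1)*factorial(k + 1)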